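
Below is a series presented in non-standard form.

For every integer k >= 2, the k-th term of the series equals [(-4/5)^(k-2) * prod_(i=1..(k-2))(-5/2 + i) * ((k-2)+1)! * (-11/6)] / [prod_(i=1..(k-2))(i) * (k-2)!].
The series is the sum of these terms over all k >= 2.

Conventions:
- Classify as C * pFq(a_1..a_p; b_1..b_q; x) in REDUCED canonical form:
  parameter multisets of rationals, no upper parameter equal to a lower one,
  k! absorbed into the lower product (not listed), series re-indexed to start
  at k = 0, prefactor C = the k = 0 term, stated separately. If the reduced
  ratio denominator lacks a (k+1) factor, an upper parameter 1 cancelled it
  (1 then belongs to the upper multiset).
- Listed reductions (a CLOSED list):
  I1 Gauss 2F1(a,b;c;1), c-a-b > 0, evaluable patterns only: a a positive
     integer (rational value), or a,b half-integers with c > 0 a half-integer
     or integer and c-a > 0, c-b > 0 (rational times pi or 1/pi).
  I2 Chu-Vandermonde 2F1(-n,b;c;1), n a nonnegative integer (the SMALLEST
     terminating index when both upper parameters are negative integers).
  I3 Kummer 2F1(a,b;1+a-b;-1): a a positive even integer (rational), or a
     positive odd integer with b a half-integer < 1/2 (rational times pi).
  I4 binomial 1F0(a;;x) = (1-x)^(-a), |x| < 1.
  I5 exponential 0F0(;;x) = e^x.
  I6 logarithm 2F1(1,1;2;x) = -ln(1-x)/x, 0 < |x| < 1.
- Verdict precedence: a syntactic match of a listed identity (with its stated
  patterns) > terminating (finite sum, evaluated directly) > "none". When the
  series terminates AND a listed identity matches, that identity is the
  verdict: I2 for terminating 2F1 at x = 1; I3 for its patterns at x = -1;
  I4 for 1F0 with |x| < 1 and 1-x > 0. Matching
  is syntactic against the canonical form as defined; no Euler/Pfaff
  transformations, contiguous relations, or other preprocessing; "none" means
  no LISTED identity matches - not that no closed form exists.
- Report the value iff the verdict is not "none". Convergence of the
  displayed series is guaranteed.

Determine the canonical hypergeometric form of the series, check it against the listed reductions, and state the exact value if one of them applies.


Prefactor -11/6, argument -4/5: 2F1 with upper {-3/2, 2} over lower {1}. Verdict: no listed reduction: x = -4/5 and upper {-3/2, 2} fail every I1-I6 pattern.

Structural cue: t_0 being -11/6, the running product (C = -11/6) telescopes to a rising factorial.
Ratio: r(k) = (-4/5) * (k-3/2) (k+2) / [(k+1) (k+1)] - poly over poly, x = (-4/5) from leading terms; C = -11/6 at k = 0.


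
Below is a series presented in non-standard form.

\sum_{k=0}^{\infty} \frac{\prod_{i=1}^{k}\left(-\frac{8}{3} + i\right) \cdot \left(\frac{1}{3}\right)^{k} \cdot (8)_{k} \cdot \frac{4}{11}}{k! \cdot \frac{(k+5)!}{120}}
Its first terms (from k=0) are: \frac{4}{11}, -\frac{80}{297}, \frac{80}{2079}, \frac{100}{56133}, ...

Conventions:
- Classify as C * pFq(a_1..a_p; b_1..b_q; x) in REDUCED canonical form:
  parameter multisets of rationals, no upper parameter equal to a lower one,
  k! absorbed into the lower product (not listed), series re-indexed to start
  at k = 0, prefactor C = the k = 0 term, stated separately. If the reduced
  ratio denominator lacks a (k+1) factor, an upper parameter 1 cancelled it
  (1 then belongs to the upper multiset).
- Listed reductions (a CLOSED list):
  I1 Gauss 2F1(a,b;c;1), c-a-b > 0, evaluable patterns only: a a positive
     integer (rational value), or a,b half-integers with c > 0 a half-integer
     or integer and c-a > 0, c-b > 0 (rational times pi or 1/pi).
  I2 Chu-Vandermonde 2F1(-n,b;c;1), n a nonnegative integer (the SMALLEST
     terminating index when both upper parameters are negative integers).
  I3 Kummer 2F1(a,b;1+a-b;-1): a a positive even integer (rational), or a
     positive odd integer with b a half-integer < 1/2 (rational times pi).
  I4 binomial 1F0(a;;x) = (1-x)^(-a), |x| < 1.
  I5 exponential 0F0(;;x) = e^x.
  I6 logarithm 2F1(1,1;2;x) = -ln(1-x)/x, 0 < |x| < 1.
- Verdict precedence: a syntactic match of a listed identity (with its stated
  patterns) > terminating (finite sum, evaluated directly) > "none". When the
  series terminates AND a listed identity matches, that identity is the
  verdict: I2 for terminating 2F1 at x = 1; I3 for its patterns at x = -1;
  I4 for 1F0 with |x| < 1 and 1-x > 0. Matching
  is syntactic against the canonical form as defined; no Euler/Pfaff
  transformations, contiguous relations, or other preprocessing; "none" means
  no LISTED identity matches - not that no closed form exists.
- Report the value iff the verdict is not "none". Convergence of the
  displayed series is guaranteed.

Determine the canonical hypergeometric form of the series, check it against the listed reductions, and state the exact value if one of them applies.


With C = \frac{4}{11}: the canonical form is 2F1(-\frac{5}{3}, 8; 6; \frac{1}{3}). Verdict: none. A 2F1 with upper {-\frac{5}{3}, 8} fits none of I1-I6 at x = \frac{1}{3}; the sum runs forever.

First insight: x = \frac{1}{3} and the denominator's factorial ratio (C = 4/11) is a lower Pochhammer.
Ratio: r(k) = \frac{1}{3} * (k-\frac{5}{3}) (k+8) / [(k+6) (k+1)] - poly over poly, x = \frac{1}{3} from leading terms; C = \frac{4}{11} at k = 0.


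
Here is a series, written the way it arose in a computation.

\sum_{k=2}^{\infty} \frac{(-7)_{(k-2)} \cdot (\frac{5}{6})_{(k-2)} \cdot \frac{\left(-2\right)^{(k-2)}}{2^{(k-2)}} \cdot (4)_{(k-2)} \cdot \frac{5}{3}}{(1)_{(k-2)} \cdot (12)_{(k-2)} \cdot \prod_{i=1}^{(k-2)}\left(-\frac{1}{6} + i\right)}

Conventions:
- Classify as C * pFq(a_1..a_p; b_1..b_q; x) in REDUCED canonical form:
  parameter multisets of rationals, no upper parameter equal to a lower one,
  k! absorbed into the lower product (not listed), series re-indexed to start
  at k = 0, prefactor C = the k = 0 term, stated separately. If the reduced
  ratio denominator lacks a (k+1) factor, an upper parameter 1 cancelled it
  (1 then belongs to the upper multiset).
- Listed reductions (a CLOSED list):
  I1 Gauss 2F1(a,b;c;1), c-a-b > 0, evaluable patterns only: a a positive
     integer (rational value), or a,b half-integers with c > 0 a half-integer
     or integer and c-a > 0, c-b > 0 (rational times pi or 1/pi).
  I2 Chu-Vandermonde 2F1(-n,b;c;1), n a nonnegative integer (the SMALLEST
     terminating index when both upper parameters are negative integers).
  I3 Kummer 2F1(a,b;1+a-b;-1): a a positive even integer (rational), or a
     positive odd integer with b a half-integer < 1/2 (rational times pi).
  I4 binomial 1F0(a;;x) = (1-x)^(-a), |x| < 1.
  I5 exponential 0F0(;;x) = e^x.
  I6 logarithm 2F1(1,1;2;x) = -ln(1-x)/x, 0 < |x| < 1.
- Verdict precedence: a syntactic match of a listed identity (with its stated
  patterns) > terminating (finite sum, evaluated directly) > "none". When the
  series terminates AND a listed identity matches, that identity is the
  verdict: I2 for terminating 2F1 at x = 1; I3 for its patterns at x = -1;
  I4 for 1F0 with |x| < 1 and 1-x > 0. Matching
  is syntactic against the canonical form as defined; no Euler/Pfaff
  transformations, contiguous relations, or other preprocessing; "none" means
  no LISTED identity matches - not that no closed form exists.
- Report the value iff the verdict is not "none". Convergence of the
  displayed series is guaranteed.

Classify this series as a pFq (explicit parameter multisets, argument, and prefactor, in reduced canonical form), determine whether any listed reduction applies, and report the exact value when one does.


This is \frac{5}{3} * 2F1(-7, 4; 12; -1) in reduced canonical form. Verdict (x = -1): the Kummer evaluation I3 applies (x = -1; c = 12 equals 1+a-b for upper {-7, 4}: listed pattern). Hence: \frac{275}{18}.

Structural cue: t_0 being \frac{5}{3}, (1)_k (prefactor 5/3) is k! itself.
Adjacent-term ratio: r(k) = -1 * (k-7) (k+4) / [(k+12) (k+1)] - rational in k. x = -1; t_0 = \frac{5}{3}; negate the roots.


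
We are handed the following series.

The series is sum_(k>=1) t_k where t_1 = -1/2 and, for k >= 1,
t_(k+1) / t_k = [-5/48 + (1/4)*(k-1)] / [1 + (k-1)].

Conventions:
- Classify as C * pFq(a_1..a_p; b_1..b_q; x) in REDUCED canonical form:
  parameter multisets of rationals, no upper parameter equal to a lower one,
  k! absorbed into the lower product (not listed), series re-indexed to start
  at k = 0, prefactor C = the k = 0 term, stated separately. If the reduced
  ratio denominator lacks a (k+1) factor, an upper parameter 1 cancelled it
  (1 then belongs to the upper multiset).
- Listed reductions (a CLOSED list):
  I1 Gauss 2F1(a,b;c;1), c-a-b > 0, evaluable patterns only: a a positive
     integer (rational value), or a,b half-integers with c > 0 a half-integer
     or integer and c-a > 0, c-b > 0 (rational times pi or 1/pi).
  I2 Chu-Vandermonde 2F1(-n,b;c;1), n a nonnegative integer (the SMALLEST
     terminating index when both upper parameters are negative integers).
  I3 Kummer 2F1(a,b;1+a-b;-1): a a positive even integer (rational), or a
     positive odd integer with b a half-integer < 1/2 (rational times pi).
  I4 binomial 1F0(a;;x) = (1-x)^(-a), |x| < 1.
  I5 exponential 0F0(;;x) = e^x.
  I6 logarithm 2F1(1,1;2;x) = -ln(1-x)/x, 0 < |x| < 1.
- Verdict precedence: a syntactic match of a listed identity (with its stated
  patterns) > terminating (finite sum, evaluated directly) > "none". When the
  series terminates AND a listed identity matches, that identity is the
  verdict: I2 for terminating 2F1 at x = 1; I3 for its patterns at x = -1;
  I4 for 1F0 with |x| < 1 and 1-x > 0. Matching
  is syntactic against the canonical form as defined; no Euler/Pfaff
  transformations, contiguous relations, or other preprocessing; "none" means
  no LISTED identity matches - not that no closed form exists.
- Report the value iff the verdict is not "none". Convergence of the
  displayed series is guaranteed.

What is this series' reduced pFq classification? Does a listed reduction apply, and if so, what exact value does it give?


This is -1/2 * 1F0(-5/12; -; 1/4) in reduced canonical form. Verdict at x = 1/4: the binomial series (I4) matches (the 1F0 binomial series: exponent 5/12, x = 1/4). Sum: (-1/2) * (3/4)^(5/12).

First insight: t_0 being -1/2, the expanded ratio factors over Q; prefactor -1/2, roots give parameters.
Step ratio: r(k) = (1/4) * (k-5/12) / [(k+1)] ; factor over Q: parameters, x = (1/4), and C = -1/2.


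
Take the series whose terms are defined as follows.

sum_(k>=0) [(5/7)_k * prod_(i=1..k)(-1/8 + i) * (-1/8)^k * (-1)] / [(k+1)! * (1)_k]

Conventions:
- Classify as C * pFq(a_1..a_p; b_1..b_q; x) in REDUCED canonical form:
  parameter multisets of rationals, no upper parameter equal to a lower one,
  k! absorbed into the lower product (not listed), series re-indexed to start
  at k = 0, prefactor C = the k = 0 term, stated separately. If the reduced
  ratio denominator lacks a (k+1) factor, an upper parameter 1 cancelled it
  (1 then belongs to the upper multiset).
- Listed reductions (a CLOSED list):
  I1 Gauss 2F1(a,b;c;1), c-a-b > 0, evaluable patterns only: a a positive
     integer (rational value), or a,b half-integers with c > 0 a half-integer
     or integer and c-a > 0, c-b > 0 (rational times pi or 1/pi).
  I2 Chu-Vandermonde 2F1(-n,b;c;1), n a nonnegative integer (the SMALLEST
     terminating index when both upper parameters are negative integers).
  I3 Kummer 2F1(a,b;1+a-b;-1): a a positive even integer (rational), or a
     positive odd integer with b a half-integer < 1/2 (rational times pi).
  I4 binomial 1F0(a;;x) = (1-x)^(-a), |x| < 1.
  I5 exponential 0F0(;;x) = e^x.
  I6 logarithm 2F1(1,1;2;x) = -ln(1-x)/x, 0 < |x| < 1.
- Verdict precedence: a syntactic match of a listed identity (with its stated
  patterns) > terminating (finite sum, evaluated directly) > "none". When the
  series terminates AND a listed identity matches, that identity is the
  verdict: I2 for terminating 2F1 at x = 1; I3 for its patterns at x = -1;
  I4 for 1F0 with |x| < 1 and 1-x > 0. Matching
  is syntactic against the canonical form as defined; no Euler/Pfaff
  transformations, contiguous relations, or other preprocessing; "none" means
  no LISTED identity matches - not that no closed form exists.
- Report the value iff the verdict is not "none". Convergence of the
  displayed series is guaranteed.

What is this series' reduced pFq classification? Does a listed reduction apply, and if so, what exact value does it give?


Prefactor -1, argument -1/8: 2F1 with upper {5/7, 7/8} over lower {2}. Verdict: none. A 2F1 with upper {5/7, 7/8} fits none of I1-I6 at x = -1/8; the sum runs forever.

Structural cue: t_0 being -1, the denominator's factorial ratio (C = -1) is a lower Pochhammer.
Step ratio: r(k) = (-1/8) * (k+5/7) (k+7/8) / [(k+2) (k+1)] - rational in k, leading ratio (-1/8); with t_0 = -1, classification follows.


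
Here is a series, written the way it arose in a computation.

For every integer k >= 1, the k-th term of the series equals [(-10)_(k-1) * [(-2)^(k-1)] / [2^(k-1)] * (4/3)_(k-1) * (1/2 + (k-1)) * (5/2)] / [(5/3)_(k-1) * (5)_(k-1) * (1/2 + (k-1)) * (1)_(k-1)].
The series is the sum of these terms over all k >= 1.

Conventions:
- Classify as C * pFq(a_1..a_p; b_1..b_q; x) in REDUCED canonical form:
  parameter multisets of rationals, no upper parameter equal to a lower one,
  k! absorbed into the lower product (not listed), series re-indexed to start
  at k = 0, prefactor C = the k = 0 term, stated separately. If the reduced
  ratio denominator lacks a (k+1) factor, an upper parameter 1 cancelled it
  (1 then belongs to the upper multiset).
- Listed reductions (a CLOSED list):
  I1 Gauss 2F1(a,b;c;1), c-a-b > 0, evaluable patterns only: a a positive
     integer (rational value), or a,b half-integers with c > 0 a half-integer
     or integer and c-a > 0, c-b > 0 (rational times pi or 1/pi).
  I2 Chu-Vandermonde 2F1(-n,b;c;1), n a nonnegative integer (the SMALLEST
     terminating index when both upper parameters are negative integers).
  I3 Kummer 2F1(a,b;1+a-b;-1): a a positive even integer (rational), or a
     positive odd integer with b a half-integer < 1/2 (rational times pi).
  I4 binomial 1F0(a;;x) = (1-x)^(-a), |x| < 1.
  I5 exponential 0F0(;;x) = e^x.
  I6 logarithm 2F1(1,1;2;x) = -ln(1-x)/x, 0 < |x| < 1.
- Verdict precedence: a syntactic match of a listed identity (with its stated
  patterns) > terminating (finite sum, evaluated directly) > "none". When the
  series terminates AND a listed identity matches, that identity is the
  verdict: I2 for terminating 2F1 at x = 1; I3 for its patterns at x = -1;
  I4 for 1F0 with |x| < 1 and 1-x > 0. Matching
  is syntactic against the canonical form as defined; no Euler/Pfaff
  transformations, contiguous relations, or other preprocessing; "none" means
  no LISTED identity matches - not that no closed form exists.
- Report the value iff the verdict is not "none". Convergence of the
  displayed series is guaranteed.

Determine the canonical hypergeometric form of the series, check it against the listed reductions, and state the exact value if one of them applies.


Classification (C = 5/2): 2F2 with upper {-10, 4/3}, lower {5/3, 5}, argument x = -1. Verdict: terminating (-10 upstairs). 11 nonzero terms in all; added directly. Its exact value is 7418459404789/724186552320.

Key observation: x = (-1) and striking the common factor k + 1/2 reduces the term (C = 5/2).
Ratio: r(k) = (-1) * (k-10) (k+4/3) / [(k+5/3) (k+5) (k+1)] - rational in k. x = (-1); t_0 = 5/2; negate the roots.


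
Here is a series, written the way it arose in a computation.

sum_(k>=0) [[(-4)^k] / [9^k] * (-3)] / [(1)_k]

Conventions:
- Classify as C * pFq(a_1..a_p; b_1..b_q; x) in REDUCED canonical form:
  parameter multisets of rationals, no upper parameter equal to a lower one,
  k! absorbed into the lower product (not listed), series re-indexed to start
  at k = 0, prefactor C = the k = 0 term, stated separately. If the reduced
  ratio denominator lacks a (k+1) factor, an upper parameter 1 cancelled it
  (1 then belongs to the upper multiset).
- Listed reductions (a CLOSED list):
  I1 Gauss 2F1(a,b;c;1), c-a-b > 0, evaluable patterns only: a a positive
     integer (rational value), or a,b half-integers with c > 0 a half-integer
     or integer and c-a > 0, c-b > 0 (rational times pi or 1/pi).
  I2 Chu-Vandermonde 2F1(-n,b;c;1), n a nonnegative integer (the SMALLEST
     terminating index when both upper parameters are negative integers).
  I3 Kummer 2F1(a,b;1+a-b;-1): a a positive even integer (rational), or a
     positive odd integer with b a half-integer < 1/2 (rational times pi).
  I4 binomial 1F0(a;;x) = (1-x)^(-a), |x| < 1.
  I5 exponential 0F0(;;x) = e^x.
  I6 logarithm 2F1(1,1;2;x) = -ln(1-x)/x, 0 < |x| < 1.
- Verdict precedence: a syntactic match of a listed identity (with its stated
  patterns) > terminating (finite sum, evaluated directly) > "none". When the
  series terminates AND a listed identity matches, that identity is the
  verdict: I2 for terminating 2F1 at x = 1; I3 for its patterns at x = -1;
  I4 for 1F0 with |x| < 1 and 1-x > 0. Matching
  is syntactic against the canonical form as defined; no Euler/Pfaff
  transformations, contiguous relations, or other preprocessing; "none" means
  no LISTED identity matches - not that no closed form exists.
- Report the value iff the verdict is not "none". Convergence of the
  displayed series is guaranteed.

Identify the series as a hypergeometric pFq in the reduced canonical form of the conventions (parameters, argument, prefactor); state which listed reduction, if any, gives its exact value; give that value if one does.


Classification (C = -3): 0F0 with upper {-}, lower {-}, argument x = -4/9. Verdict: this is the I5 exponential reduction (the 0F0 exponential series at x = -4/9). Exact value: (-3) * e^(-4/9).

First insight: t_0 = -3 here, and the two geometric factors (C = -3, x = -4/9) combine into one argument.
Ratio: r(k) = (-4/9) * 1 / [(k+1)] - rational in k. x = (-4/9); t_0 = -3; negate the roots.


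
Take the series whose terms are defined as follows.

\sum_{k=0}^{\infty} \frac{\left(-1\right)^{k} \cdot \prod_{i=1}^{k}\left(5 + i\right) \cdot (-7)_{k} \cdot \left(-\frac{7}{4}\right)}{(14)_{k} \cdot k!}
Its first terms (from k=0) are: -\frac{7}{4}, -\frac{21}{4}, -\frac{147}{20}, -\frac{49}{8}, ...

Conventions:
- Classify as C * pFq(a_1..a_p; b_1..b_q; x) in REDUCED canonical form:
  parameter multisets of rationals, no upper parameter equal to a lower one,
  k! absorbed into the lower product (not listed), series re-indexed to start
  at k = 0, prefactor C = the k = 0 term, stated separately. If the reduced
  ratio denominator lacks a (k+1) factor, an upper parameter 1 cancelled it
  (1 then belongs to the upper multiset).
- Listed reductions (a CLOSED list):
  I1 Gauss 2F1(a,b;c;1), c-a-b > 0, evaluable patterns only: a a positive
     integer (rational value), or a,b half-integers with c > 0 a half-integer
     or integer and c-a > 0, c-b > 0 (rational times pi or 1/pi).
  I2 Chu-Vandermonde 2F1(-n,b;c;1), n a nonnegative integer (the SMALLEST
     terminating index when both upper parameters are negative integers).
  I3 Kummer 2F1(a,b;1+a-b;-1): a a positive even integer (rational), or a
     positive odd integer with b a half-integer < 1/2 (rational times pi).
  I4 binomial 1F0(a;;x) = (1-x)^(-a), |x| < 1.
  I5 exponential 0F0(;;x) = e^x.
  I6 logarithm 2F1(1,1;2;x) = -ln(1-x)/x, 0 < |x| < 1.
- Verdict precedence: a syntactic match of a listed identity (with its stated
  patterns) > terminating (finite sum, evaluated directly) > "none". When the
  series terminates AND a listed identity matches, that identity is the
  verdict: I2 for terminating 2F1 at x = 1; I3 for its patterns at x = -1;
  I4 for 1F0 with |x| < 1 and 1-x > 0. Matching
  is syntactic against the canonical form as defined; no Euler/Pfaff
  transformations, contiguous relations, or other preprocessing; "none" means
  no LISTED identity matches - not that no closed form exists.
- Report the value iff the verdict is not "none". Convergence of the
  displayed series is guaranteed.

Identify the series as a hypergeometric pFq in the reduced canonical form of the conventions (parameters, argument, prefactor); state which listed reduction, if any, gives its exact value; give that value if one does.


The tell: x = -1 and the running product (C = -7/4, x = -1) telescopes to a rising factorial.
Term ratio: r(k) = -1 * (k-7) (k+6) / [(k+14) (k+1)] - rational in k. x = -1; t_0 = -\frac{7}{4}; negate the roots.

x = -1 here; the reduced form reads 2F1, upper {-7, 6}, lower {14}, C = -\frac{7}{4}. Verdict (x = -1): the Kummer evaluation I3 applies (x = -1; c = 14 equals 1+a-b for upper {-7, 6}: listed pattern). Sum: -\frac{1001}{40}.


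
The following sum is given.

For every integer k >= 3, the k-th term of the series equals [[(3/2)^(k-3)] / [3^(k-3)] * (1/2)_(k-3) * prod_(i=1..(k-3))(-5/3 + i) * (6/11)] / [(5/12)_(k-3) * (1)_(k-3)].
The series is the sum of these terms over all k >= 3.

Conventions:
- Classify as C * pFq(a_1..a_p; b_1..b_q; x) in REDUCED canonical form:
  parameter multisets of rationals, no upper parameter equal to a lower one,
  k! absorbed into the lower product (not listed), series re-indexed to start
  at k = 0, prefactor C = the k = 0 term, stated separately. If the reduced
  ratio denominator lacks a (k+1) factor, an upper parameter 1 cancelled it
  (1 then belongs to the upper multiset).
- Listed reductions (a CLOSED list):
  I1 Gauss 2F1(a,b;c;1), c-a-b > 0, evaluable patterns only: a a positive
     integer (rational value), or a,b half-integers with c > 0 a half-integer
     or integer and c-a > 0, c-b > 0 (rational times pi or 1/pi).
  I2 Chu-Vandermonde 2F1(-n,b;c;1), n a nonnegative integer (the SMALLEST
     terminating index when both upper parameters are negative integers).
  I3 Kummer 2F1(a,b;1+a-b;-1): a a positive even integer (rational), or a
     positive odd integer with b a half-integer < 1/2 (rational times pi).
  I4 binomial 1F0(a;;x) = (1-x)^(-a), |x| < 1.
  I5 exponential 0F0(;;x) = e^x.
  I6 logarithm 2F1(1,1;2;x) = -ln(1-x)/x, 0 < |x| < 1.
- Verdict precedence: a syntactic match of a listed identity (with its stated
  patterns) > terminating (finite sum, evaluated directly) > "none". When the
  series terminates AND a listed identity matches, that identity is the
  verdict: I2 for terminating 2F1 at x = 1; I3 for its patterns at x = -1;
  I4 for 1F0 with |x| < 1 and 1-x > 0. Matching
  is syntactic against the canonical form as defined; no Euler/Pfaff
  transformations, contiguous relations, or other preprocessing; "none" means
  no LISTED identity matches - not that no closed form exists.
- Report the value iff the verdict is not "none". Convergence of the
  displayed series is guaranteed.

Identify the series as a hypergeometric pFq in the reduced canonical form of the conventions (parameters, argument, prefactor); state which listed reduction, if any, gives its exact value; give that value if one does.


Prefactor 6/11, argument 1/2: 2F1 with upper {-2/3, 1/2} over lower {5/12}. Verdict: none. No listed pattern accepts 2F1(-2/3, 1/2; 5/12; 1/2).

Structural cue: t_0 = 6/11 here, and (1)_k (C = 6/11, x = 1/2) is k! itself.
Step ratio: r(k) = (1/2) * (k-2/3) (k+1/2) / [(k+5/12) (k+1)] - rational in k, leading ratio (1/2); with t_0 = 6/11, classification follows.


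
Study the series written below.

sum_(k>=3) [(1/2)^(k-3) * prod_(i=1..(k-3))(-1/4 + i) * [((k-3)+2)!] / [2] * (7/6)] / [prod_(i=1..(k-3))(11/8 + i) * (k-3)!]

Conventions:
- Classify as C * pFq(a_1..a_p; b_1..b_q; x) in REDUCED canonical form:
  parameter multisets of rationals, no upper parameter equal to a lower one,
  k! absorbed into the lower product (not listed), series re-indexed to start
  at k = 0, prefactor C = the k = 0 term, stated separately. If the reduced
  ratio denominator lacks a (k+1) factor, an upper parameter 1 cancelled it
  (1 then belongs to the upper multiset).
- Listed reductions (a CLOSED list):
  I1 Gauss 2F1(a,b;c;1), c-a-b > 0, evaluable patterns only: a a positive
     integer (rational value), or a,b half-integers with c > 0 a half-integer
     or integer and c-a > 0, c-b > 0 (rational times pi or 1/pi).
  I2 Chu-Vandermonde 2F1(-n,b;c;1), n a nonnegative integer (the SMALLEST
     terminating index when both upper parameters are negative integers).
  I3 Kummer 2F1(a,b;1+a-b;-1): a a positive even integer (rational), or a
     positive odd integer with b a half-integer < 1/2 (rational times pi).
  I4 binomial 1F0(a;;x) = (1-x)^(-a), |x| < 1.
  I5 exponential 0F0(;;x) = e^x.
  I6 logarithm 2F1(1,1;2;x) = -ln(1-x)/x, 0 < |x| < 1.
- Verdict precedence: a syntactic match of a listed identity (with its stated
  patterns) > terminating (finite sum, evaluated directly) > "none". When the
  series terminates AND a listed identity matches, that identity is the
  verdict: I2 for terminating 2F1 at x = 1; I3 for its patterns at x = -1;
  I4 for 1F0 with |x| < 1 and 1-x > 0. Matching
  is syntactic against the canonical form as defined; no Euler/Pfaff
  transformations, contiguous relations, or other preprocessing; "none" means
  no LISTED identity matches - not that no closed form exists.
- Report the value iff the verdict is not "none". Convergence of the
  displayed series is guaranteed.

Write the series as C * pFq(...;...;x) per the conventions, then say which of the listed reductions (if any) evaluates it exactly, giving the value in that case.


At argument 1/2: a 2F1 with upper {3/4, 3}, lower {19/8}, scaled by C = 7/6. Verdict: none. A 2F1 with upper {3/4, 3} fits none of I1-I6 at x = 1/2; the sum runs forever.

The tell: with t_0 = 7/6, the lower running product (C = 7/6) is a rising factorial.
Ratio: r(k) = (1/2) * (k+3/4) (k+3) / [(k+19/8) (k+1)] ; factor over Q: parameters, x = (1/2), and C = 7/6.


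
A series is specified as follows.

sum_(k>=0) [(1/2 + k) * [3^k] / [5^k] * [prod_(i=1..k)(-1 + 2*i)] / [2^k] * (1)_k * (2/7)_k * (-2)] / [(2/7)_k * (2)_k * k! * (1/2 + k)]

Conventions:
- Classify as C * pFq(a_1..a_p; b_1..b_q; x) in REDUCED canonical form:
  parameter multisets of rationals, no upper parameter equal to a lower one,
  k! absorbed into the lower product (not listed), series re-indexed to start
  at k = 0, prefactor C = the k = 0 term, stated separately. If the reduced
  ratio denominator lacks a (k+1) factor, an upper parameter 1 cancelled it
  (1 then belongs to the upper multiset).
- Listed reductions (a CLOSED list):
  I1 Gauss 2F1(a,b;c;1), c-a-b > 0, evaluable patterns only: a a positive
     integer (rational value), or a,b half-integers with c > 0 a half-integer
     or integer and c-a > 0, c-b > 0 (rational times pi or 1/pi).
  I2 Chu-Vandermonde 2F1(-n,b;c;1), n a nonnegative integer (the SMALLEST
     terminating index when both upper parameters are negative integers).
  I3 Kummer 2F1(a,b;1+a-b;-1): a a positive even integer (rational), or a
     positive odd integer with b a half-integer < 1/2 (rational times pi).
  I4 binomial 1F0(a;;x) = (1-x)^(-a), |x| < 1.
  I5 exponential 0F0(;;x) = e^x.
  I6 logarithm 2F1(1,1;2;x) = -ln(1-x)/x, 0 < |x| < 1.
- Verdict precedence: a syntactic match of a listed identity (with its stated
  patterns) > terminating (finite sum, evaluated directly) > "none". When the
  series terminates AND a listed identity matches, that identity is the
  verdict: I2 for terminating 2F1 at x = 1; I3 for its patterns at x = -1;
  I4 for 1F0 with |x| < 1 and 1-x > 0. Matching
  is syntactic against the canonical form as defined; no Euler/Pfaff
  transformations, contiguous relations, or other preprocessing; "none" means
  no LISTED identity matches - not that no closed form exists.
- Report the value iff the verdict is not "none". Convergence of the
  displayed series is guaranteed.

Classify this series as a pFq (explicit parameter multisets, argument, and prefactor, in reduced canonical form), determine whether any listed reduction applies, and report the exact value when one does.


Canonical form: C = -2 times 2F1 with upper {1/2, 1}, lower {2}, x = 3/5. Verdict: none (x = 3/5): each listed identity misses the multisets {1/2, 1} ; {2}.

Structural cue: t_0 = -2 here, and the odd product 1*3*...*(2k-1) (C = -2, x = 3/5) is 2^k (1/2)_k.
Consecutive-term ratio: r(k) = (3/5) * (k+1/2) (k+1) / [(k+2) (k+1)] - poly over poly, x = (3/5) from leading terms; C = -2 at k = 0.


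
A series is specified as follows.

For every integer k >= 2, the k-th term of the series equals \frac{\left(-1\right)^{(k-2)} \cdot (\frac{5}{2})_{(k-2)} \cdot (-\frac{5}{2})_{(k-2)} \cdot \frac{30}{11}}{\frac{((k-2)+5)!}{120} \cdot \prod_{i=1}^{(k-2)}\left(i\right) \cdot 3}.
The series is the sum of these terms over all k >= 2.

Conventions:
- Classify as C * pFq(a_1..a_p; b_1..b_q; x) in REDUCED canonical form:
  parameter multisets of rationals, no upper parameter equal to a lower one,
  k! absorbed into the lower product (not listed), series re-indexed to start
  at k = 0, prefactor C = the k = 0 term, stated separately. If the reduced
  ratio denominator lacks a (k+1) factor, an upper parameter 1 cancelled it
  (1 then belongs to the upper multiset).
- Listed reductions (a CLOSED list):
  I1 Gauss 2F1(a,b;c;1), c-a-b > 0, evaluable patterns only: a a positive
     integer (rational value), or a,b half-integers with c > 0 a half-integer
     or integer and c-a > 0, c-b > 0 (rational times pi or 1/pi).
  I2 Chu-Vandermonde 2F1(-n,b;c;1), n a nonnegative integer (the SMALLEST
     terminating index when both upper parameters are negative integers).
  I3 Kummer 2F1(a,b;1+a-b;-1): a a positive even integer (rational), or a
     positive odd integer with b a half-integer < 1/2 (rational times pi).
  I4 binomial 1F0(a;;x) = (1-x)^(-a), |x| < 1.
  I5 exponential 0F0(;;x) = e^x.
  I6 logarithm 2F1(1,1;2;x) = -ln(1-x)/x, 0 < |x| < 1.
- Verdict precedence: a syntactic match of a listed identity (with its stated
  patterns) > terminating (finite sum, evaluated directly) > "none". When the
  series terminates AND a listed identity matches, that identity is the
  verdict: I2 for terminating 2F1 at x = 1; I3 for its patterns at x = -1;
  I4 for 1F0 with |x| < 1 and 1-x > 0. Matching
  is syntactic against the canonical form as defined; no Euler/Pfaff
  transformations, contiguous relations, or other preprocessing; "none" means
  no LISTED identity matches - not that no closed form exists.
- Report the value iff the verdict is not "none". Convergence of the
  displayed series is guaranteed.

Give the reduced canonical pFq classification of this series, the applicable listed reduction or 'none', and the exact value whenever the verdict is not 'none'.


The series (x = -1) is 2F1: upper {-\frac{5}{2}, \frac{5}{2}}, lower {6}, prefactor \frac{10}{11}. Verdict: none - this 2F1 at x = -1 matches no listed pattern, and upper {-\frac{5}{2}, \frac{5}{2}} holds no stopper.

The tell: t_0 = \frac{10}{11} here, and the denominator's factorial ratio (C = 10/11, x = -1) is a lower Pochhammer.
Consecutive-term ratio: r(k) = -1 * (k-\frac{5}{2}) (k+\frac{5}{2}) / [(k+6) (k+1)] - rational in k, leading ratio -1; with t_0 = \frac{10}{11}, classification follows.


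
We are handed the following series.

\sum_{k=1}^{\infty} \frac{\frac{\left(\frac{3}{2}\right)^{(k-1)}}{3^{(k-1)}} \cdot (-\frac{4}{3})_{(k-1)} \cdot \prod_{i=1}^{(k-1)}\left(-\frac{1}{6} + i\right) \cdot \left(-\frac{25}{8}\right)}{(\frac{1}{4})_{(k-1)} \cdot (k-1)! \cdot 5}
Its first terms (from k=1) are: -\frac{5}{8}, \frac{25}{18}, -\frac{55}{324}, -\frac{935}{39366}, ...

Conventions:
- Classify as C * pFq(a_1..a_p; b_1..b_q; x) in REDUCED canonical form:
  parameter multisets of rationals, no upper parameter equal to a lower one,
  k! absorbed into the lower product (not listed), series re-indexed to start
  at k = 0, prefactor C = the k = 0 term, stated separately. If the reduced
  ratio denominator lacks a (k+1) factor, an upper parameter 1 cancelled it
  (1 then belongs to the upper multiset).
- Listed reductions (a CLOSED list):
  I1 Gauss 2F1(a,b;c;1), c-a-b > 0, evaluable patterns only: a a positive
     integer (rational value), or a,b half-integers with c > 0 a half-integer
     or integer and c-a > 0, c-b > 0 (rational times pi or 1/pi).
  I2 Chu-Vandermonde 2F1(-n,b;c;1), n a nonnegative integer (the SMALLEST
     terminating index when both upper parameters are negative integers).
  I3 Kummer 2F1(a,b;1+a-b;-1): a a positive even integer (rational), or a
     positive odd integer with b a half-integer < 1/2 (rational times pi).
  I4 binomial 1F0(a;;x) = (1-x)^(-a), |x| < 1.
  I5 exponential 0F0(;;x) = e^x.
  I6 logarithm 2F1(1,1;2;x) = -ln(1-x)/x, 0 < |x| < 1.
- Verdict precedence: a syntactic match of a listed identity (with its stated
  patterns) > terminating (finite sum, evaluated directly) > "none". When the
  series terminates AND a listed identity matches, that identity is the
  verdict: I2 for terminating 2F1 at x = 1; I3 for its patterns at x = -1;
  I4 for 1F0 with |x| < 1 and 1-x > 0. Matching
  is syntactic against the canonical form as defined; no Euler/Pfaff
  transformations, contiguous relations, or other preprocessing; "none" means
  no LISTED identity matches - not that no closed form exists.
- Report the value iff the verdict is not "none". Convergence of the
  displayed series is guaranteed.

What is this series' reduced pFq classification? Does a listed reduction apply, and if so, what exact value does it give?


Reduced: x = \frac{1}{2}, 2F1, upper = {-\frac{4}{3}, \frac{5}{6}}, lower = {\frac{1}{4}}, C = -\frac{5}{8}. Verdict: none - at argument \frac{1}{2} the multisets {-\frac{4}{3}, \frac{5}{6}} ; {\frac{1}{4}} match no listed identity.

Key observation: from the first term -\frac{5}{8}: the two k-th powers (prefactor -5/8) combine into one argument.
Adjacent-term ratio: r(k) = \frac{1}{2} * (k-\frac{4}{3}) (k+\frac{5}{6}) / [(k+\frac{1}{4}) (k+1)] - poly over poly, x = \frac{1}{2} from leading terms; C = -\frac{5}{8} at k = 0.


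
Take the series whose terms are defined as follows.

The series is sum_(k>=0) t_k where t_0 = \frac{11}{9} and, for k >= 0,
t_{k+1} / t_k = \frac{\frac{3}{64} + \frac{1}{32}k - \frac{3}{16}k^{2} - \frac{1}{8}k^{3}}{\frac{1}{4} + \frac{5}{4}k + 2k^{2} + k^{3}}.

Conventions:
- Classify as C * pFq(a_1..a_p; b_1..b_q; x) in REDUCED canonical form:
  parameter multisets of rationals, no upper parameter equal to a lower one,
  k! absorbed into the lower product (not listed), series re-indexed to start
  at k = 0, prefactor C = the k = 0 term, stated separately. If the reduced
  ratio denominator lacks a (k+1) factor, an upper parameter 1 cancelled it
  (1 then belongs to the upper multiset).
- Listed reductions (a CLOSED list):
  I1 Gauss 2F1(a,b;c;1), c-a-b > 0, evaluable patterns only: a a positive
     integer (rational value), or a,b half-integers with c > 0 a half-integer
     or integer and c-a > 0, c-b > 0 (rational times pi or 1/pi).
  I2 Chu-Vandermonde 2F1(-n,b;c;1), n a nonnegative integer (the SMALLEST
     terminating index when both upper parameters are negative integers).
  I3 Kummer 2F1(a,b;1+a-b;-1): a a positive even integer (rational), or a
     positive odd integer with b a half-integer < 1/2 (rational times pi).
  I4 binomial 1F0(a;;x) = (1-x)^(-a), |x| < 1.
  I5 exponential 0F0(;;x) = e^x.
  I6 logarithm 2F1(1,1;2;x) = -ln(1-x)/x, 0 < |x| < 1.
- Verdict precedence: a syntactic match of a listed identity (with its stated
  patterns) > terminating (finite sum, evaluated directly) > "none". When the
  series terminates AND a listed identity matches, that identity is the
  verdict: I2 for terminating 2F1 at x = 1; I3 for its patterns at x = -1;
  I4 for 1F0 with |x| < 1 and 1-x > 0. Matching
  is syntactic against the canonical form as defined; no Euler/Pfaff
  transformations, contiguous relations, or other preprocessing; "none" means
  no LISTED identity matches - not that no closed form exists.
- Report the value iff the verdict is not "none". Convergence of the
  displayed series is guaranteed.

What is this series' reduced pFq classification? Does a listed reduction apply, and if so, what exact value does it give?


Classification (C = \frac{11}{9}): 2F1 with upper {-\frac{1}{2}, \frac{3}{2}}, lower {\frac{1}{2}}, argument x = -\frac{1}{8}. Verdict: none (x = -\frac{1}{8}): each listed identity misses the multisets {-\frac{1}{2}, \frac{3}{2}} ; {\frac{1}{2}}.

Structural cue: from the first term \frac{11}{9}: factor the ratio over Q (prefactor 11/9): negated roots = parameters.
Adjacent-term ratio: r(k) = -\frac{1}{8} * (k-\frac{1}{2}) (k+\frac{3}{2}) / [(k+\frac{1}{2}) (k+1)] - rational in k, leading ratio -\frac{1}{8}; with t_0 = \frac{11}{9}, classification follows.


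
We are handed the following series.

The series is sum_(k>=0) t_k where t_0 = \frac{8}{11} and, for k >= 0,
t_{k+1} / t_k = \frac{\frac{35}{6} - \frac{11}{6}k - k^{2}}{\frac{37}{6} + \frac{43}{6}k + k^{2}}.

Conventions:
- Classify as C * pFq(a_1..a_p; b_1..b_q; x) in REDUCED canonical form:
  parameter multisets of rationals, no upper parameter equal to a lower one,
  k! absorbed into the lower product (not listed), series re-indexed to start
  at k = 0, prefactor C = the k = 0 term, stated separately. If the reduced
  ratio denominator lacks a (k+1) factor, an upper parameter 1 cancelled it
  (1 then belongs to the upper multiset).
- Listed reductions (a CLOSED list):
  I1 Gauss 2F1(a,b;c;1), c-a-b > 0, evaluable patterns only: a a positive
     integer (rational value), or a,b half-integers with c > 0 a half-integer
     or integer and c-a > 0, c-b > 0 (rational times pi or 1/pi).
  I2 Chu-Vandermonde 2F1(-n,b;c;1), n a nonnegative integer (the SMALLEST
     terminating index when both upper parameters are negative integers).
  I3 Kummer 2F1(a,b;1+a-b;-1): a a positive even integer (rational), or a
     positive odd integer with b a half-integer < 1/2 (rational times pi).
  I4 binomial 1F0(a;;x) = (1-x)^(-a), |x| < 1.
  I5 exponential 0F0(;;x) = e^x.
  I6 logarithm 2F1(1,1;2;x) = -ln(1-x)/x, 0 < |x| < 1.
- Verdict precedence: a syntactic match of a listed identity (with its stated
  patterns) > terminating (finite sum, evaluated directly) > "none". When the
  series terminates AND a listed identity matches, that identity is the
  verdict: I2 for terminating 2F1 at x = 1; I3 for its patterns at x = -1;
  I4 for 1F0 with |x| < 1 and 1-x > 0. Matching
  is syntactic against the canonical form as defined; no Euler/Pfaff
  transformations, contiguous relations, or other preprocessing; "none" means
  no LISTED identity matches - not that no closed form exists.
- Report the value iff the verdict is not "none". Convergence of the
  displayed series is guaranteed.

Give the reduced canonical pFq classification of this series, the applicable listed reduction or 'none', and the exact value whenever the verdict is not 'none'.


This is \frac{8}{11} * 2F1(-\frac{5}{3}, \frac{7}{2}; \frac{37}{6}; -1) in reduced canonical form. Verdict: none. Every listed pattern misses the 2F1 form at -1, upper {-\frac{5}{3}, \frac{7}{2}}.

Structural cue: x = -1 and the expanded ratio factors over Q; C = 8/11, x = -1, roots give parameters.
Consecutive-term ratio: r(k) = -1 * (k-\frac{5}{3}) (k+\frac{7}{2}) / [(k+\frac{37}{6}) (k+1)] - rational in k, leading ratio -1; with t_0 = \frac{8}{11}, classification follows.


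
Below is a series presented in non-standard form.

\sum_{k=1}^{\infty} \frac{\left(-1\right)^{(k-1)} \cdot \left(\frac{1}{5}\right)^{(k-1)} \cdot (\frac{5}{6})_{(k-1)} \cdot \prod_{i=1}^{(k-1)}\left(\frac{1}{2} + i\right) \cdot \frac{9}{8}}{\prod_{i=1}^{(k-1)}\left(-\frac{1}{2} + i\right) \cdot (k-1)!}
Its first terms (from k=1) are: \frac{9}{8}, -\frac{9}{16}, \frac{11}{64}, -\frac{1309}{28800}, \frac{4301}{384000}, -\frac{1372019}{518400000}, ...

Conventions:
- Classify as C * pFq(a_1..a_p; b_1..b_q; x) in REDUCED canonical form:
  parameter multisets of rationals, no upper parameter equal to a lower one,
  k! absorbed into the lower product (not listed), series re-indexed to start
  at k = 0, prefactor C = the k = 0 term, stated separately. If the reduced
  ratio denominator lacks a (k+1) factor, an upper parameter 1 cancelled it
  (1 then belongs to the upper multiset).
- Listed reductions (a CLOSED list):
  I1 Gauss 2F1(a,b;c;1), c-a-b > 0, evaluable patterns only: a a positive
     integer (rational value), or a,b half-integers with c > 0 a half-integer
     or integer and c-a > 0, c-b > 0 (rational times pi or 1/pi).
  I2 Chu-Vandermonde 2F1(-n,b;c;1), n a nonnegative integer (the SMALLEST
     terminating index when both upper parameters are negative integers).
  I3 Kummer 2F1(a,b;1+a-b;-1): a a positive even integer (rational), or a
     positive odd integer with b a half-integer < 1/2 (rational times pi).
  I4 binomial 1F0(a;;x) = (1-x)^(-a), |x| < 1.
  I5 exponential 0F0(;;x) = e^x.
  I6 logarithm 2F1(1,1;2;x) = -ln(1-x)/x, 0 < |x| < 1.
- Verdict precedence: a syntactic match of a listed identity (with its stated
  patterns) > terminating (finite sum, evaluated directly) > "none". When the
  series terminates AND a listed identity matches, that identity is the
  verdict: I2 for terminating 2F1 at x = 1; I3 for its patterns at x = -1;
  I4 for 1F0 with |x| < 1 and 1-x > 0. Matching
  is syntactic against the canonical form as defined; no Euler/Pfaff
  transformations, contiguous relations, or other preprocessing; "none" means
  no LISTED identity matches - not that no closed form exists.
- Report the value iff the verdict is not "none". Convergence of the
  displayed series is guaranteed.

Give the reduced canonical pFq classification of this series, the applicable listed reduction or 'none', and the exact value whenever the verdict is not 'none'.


This is \frac{9}{8} * 2F1(\frac{5}{6}, \frac{3}{2}; \frac{1}{2}; -\frac{1}{5}) in reduced canonical form. Verdict: none. A 2F1 with upper {\frac{5}{6}, \frac{3}{2}} fits none of I1-I6 at x = -\frac{1}{5}; the sum runs forever.

Key step: t_0 being \frac{9}{8}, the running product (C = 9/8) telescopes to a rising factorial.
Consecutive-term ratio: r(k) = -\frac{1}{5} * (k+\frac{5}{6}) (k+\frac{3}{2}) / [(k+\frac{1}{2}) (k+1)] - rational in k. x = -\frac{1}{5}; t_0 = \frac{9}{8}; negate the roots.
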